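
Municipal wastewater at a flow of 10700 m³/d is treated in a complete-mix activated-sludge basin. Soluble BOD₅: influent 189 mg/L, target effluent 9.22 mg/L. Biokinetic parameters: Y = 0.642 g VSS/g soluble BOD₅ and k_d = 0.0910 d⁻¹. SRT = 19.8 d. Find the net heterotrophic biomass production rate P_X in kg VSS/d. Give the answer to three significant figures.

Observed yield with endogenous decay: Y_obs = Y / (1 + k_d·θ_c) = 0.642 / (1 + 0.0910 × 19.8) = 0.642 / 2.802 = 0.2291 g VSS/g soluble BOD₅.
Q·(S₀ − S) = 10700 × (189 − 9.22) × 10⁻³ = 1924 kg/d removed.
Biomass produced: P_X = Y_obs·Q·ΔS = 0.2291 × 1924 ≈ 440.8 kg VSS/d.

P_X ≈ 441 kg VSS/d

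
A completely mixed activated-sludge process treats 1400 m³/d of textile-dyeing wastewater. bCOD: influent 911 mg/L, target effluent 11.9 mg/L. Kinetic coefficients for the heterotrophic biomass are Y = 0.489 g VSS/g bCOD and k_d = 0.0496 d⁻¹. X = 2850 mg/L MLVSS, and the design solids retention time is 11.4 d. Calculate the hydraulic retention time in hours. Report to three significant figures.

Steady-state biomass mass balance: V·X·(1 + k_d·θ_c) = Y·Q·(S₀ − S)·θ_c, so V = 0.489 × 1400 × (911 − 11.9) × 11.4 / [2850 × (1 + 0.0496 × 11.4)] = 7.02×10^6 / 4462 = 1573 m³.
τ = V/Q = 1573/1400 = 1.123 d, or 26.96 h.

τ ≈ 27.0 h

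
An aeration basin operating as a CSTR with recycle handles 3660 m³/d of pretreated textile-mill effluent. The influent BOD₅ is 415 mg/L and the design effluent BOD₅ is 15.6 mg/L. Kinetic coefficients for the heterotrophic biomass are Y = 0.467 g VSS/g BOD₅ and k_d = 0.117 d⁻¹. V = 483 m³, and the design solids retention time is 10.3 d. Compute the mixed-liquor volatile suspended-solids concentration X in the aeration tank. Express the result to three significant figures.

X ≈ 6600 mg/L

From V·X·(1 + k_d·θ_c) = Y·Q·(S₀ − S)·θ_c: X = 0.467 × 3660 × (415 − 15.6) × 10.3 / [483 × (1 + 0.117 × 10.3)] = 6602 mg/L.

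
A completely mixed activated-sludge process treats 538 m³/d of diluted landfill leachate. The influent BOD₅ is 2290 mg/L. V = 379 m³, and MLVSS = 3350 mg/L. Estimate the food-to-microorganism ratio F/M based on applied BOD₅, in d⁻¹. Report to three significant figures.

Food-to-microorganism ratio F/M = Q S₀ / (V X) = 538 × 2290 / (379.0 × 3350) = 0.9704 d⁻¹.

F/M ≈ 0.970 d⁻¹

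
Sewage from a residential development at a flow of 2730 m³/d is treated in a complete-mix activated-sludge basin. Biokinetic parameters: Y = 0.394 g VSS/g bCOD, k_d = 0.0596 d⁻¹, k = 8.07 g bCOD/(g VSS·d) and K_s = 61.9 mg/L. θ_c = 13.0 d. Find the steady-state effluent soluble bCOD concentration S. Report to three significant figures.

S ≈ 2.78 mg/L

For a completely mixed reactor with recycle the Lawrence–McCarty relation gives S = K_s·(1 + k_d·θ_c) / [θ_c·(Y·k − k_d) − 1] = 61.9 × (1 + 0.0596 × 13.0) / [13.0 × (0.394 × 8.07 − 0.0596) − 1] = 109.9 / 39.56 = 2.777 mg/L.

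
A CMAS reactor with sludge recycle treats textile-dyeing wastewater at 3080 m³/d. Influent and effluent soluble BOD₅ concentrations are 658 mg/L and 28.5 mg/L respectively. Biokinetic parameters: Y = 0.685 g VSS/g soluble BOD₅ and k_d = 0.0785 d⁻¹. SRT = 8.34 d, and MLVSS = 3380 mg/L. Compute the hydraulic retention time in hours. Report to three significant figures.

From the SRT design equation V = Y Q (S₀−S) θ_c / [X (1 + k_d θ_c)] = 0.685 × 3080 × (658 − 28.5) × 8.34 / [3380 × (1 + 0.0785 × 8.34)] = 1.11×10^7 / 5593 = 1980 m³.
τ = V/Q = 1980/3080 = 0.6430 d, or 15.43 h.

τ ≈ 15.4 h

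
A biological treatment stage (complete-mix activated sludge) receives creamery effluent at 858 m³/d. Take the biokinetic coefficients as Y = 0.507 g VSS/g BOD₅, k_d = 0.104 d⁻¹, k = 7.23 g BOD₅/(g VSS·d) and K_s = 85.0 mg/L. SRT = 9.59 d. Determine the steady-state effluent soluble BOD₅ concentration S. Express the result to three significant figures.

Effluent substrate depends only on kinetics and SRT: S = K_s(1 + k_d θ_c) / [θ_c(Yk − k_d) − 1] = 85.0 × (1 + 0.104 × 9.59) / [9.59 × (0.507 × 7.23 − 0.104) − 1] = 169.8 / 33.16 = 5.121 mg/L.

S ≈ 5.12 mg/L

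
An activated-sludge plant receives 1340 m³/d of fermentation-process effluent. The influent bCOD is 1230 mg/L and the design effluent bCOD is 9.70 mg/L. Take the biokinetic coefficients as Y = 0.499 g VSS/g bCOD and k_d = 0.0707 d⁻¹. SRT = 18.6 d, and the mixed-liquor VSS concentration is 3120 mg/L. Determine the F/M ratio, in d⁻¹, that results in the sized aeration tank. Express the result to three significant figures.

Rearranging the biomass balance for a CMAS with decay, V = Y·Q·ΔS·θ_c / [X·(1+k_d θ_c)] = 0.499 × 1340 × (1230 − 9.70) × 18.6 / [3120 × (1 + 0.0707 × 18.6)] = 1.52×10^7 / 7223 = 2101 m³.
F/M = applied load / biomass = Q·S₀/(V·X) = 1340 × 1230 / (2101 × 3120) = 0.2514 d⁻¹.

F/M ≈ 0.251 d⁻¹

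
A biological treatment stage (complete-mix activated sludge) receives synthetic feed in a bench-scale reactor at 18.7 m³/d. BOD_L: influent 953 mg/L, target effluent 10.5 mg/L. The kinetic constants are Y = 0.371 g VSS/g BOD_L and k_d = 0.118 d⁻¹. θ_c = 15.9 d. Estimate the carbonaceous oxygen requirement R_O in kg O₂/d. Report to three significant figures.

Correct the yield for decay: Y_obs = Y/(1 + k_d θ_c) = 0.371 / (1 + 0.118 × 15.9) = 0.371 / 2.876 = 0.1290.
Substrate removed = Q·(S₀ − S) = 18.7 m³/d × (953 − 10.5) g/m³ = 1.76×10^4 g/d = 17.62 kg/d.
P_X = Y_obs·Q·(S₀ − S) = 0.1290 × 17.62 = 2.273 kg VSS/d.
R_O = Q·(S₀ − S) − 1.42·P_X = 17.62 − 1.42 × 2.273 = 14.40 kg O₂/d.

R_O ≈ 14.4 kg O₂/d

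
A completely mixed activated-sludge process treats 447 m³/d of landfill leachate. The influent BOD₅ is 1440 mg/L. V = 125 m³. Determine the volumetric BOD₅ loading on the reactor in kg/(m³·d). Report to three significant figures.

L_v ≈ 5.15 kg BOD₅/(m³·d)

Volumetric loading L_v = Q·S₀ / V = 447 × 1440 g/m³ / 125.0 m³ = 5149 g/(m³·d) = 5.149 kg BOD₅/(m³·d).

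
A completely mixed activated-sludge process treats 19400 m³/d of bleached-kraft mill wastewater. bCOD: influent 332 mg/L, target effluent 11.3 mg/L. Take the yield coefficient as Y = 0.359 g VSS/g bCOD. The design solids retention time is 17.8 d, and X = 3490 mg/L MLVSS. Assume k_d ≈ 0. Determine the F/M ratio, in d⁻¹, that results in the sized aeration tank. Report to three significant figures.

F/M ≈ 0.162 d⁻¹

V·X = Y·Q·ΔS·θ_c gives V = 0.359 × 19400 × (332 − 11.3) × 17.8 / 3490 = 11392 m³.
Food-to-microorganism ratio F/M = Q S₀ / (V X) = 19400 × 332 / (11392 × 3490) = 0.1620 d⁻¹.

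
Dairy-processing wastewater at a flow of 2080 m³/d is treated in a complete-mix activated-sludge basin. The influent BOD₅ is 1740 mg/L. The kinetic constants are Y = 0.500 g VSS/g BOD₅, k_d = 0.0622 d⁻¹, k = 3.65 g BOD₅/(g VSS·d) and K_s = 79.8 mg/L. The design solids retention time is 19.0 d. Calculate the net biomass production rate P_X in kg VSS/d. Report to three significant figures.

P_X ≈ 827 kg VSS/d

Effluent substrate depends only on kinetics and SRT: S = K_s(1 + k_d θ_c) / [θ_c(Yk − k_d) − 1] = 79.8 × (1 + 0.0622 × 19.0) / [19.0 × (0.500 × 3.65 − 0.0622) − 1] = 174.1 / 32.49 = 5.358 mg/L.
Y_obs = Y / (1 + k_d θ_c) = 0.500 / (1 + 0.0622 × 19.0) = 0.500 / 2.182 = 0.2292.
Substrate removed = Q·(S₀ − S) = 2080 m³/d × (1740 − 5.36) g/m³ = 3.61×10^6 g/d = 3608 kg/d.
Biomass produced: P_X = Y_obs·Q·ΔS = 0.2292 × 3608 ≈ 826.9 kg VSS/d.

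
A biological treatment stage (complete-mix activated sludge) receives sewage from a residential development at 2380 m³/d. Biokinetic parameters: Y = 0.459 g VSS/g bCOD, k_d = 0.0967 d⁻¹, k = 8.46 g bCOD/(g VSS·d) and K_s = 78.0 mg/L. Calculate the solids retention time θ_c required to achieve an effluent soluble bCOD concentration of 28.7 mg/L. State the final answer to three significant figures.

θ_c ≈ 1.06 d

At the target effluent, Y k S/(K_s+S) = 0.459×8.46×28.7/106.7 = 1.044 d⁻¹.
θ_c = 1/(μ − k_d) = 1/(1.044 − 0.0967) = 1/0.9478 = 1.055 d.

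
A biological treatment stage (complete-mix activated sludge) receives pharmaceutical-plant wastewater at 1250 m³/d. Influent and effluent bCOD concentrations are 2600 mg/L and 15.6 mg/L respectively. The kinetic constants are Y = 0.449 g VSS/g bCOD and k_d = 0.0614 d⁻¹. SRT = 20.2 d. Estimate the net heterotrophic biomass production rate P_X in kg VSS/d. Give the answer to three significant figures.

P_X ≈ 647 kg VSS/d

Y_obs = Y / (1 + k_d θ_c) = 0.449 / (1 + 0.0614 × 20.2) = 0.449 / 2.240 = 0.2004.
Substrate removed = Q·(S₀ − S) = 1250 m³/d × (2600 − 15.6) g/m³ = 3.23×10^6 g/d = 3230 kg/d.
P_X = Y_obs · Q(S₀ − S) = 0.2004 × 3230 = 647.5 kg VSS/d.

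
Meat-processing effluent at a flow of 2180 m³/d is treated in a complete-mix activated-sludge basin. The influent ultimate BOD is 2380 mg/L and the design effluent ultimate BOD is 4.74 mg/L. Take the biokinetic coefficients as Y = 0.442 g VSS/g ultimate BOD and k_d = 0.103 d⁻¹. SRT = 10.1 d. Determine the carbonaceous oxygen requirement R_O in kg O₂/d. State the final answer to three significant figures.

Observed yield with endogenous decay: Y_obs = Y / (1 + k_d·θ_c) = 0.442 / (1 + 0.103 × 10.1) = 0.442 / 2.040 = 0.2166 g VSS/g ultimate BOD.
Mass of ultimate BOD removed per day: Q(S₀ − S) = 2180 × 2375 g/m³ = 5178 kg/d.
Net sludge production P_X = 0.2166 × 5178 = 1122 kg VSS/d.
R_O = Q·ΔS − 1.42 P_X = 5178 − 1593 = 3585 kg O₂/d.

R_O ≈ 3590 kg O₂/d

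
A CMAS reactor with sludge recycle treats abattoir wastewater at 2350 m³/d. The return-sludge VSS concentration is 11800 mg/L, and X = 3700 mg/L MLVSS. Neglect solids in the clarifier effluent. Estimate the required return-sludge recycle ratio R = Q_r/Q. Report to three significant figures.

Mass balance around the secondary clarifier (neglecting effluent solids): R = X / (X_r − X) = 3700 / (11800 − 3700) = 0.4568.

R ≈ 0.457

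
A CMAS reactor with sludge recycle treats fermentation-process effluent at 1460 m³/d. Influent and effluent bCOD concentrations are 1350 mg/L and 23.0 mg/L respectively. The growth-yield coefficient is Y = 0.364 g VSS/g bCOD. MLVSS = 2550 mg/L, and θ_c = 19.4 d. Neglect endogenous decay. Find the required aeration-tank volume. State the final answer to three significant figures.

V ≈ 5370 m³

With k_d = 0 the design equation reduces to V = Y Q (S₀−S) θ_c / X = 0.364 × 1460 × (1350 − 23.0) × 19.4 / 2550 = 5365 m³.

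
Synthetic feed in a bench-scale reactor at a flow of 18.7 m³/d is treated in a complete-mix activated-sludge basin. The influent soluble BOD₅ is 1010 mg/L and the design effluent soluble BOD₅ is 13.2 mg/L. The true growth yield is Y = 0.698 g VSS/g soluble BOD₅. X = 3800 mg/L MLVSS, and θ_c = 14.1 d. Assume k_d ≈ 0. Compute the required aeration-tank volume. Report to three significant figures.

V ≈ 48.3 m³

V·X = Y·Q·ΔS·θ_c gives V = 0.698 × 18.7 × (1010 − 13.2) × 14.1 / 3800 = 48.28 m³.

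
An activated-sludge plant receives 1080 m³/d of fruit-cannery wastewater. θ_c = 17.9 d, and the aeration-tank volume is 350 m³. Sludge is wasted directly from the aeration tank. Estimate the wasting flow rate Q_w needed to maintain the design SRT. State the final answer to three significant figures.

For wasting at MLVSS concentration, Q_w = V/θ_c = 350.0/17.9 = 19.55 m³/d.

Q_w ≈ 19.6 m³/d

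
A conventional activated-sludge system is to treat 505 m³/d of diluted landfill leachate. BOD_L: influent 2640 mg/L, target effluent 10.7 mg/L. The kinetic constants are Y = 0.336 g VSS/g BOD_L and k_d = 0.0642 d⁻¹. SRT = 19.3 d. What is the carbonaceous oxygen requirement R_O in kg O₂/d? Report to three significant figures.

Observed yield with endogenous decay: Y_obs = Y / (1 + k_d·θ_c) = 0.336 / (1 + 0.0642 × 19.3) = 0.336 / 2.239 = 0.1501 g VSS/g BOD_L.
Q·(S₀ − S) = 505 × (2640 − 10.7) × 10⁻³ = 1328 kg/d removed.
Net sludge production P_X = 0.1501 × 1328 = 199.3 kg VSS/d.
R_O = Q·(S₀ − S) − 1.42·P_X = 1328 − 1.42 × 199.3 = 1045 kg O₂/d.

R_O ≈ 1040 kg O₂/d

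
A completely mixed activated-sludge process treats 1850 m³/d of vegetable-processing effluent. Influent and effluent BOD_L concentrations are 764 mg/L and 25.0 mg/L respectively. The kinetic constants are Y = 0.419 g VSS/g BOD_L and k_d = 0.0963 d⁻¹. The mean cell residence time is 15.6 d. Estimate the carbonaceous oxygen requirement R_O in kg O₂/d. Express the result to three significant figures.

R_O ≈ 1040 kg O₂/d

The observed yield is Y_obs = Y/(1 + k_d·θ_c) = 0.419 / (1 + 0.0963 × 15.6) = 0.419 / 2.502 = 0.1674 g VSS per g BOD_L removed.
Substrate removed = Q·(S₀ − S) = 1850 m³/d × (764 − 25.0) g/m³ = 1.37×10^6 g/d = 1367 kg/d.
Biomass synthesised: P_X = Y_obs × 1367 = 228.9 kg VSS/d.
R_O = Q·ΔS − 1.42 P_X = 1367 − 325.1 = 1042 kg O₂/d.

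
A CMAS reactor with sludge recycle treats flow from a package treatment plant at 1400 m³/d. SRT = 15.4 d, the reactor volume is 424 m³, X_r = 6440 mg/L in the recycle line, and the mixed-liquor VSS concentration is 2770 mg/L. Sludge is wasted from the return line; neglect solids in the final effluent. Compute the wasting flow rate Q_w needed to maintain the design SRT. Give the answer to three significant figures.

Wasting from the return line (neglecting effluent solids): Q_w = V·X / (θ_c·X_r) = 424.0 × 2770 / (15.4 × 6440) = 11.84 m³/d.

Q_w ≈ 11.8 m³/d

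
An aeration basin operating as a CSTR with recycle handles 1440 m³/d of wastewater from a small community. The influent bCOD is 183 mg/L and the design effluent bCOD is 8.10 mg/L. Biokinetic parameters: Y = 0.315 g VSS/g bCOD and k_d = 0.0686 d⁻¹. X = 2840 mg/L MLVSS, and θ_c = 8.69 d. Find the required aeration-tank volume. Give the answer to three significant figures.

V ≈ 152 m³

From the SRT design equation V = Y Q (S₀−S) θ_c / [X (1 + k_d θ_c)] = 0.315 × 1440 × (183 − 8.10) × 8.69 / [2840 × (1 + 0.0686 × 8.69)] = 6.89×10^5 / 4533 = 152.1 m³.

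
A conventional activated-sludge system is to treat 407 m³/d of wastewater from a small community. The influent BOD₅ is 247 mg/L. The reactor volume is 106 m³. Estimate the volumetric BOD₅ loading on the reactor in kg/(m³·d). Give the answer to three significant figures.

L_v = Q S₀ / V = 407 × 247 × 10⁻³ / 106.0 = 0.9484 kg/(m³·d).

L_v ≈ 0.948 kg BOD₅/(m³·d)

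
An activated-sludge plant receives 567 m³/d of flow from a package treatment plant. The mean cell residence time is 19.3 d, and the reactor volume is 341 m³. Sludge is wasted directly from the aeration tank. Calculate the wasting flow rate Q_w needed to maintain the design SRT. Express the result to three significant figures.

Q_w ≈ 17.7 m³/d

For wasting at MLVSS concentration, Q_w = V/θ_c = 341.0/19.3 = 17.67 m³/d.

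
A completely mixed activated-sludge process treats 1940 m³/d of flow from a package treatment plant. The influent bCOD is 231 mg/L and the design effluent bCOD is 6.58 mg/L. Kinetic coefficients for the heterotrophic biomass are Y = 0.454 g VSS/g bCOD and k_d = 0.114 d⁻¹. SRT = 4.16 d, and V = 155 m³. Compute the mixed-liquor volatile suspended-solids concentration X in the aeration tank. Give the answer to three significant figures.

X ≈ 3600 mg/L

X = Y·Q·ΔS·θ_c / [V·(1 + k_d θ_c)] = 0.454 × 1940 × (231 − 6.58) × 4.16 / [155 × (1 + 0.114 × 4.16)] = 3598 mg/L.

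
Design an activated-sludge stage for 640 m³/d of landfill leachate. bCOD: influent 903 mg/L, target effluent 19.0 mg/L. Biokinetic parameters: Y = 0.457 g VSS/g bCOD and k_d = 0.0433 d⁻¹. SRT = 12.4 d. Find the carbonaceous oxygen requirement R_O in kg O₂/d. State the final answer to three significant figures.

R_O ≈ 327 kg O₂/d

Correct the yield for decay: Y_obs = Y/(1 + k_d θ_c) = 0.457 / (1 + 0.0433 × 12.4) = 0.457 / 1.537 = 0.2973.
Substrate removed = Q·(S₀ − S) = 640 m³/d × (903 − 19.0) g/m³ = 5.66×10^5 g/d = 565.8 kg/d.
Net sludge production P_X = 0.2973 × 565.8 = 168.2 kg VSS/d.
Carbonaceous O₂ demand = substrate oxidised − cell-mass equivalent = 565.8 − 1.42 × 168.2 = 326.9 kg O₂/d.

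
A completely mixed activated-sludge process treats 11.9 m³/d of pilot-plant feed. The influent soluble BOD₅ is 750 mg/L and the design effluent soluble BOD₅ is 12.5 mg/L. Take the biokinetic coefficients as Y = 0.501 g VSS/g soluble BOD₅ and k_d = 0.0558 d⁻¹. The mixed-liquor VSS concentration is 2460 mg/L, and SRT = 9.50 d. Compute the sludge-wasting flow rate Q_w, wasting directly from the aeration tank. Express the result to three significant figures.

Rearranging the biomass balance for a CMAS with decay, V = Y·Q·ΔS·θ_c / [X·(1+k_d θ_c)] = 0.501 × 11.9 × (750 − 12.5) × 9.50 / [2460 × (1 + 0.0558 × 9.50)] = 4.18×10^4 / 3764 = 11.10 m³.
For wasting at MLVSS concentration, Q_w = V/θ_c = 11.10/9.50 = 1.168 m³/d.

Q_w ≈ 1.17 m³/d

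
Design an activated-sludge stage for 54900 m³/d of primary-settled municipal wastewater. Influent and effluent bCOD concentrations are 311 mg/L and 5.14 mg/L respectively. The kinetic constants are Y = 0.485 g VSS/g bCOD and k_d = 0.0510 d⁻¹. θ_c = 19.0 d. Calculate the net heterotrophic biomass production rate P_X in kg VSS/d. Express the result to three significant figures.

P_X ≈ 4140 kg VSS/d

Observed yield with endogenous decay: Y_obs = Y / (1 + k_d·θ_c) = 0.485 / (1 + 0.0510 × 19.0) = 0.485 / 1.969 = 0.2463 g VSS/g bCOD.
Q·(S₀ − S) = 54900 × (311 − 5.14) × 10⁻³ = 16792 kg/d removed.
Biomass produced: P_X = Y_obs·Q·ΔS = 0.2463 × 16792 ≈ 4136 kg VSS/d.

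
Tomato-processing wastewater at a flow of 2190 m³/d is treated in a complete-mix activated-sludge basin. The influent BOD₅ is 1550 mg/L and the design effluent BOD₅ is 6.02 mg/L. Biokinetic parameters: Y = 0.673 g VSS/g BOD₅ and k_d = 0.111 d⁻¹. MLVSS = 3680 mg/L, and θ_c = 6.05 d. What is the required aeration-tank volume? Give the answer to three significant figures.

From the SRT design equation V = Y Q (S₀−S) θ_c / [X (1 + k_d θ_c)] = 0.673 × 2190 × (1550 − 6.02) × 6.05 / [3680 × (1 + 0.111 × 6.05)] = 1.38×10^7 / 6151 = 2238 m³.

V ≈ 2240 m³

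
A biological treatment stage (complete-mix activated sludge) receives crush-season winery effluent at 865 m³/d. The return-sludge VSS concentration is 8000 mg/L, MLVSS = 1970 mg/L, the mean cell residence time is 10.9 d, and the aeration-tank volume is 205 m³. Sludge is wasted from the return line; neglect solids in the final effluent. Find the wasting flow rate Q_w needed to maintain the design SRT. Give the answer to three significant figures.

Q_w = (V·X)/(θ_c X_r) = 205.0 × 1970 / (10.9 × 8000) = 4.631 m³/d.

Q_w ≈ 4.63 m³/d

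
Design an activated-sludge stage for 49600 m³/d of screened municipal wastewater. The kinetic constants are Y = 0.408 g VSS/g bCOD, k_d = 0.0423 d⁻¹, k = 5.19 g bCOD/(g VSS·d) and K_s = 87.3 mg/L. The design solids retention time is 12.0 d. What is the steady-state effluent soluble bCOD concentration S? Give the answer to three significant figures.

S ≈ 5.51 mg/L

For a completely mixed reactor with recycle the Lawrence–McCarty relation gives S = K_s·(1 + k_d·θ_c) / [θ_c·(Y·k − k_d) − 1] = 87.3 × (1 + 0.0423 × 12.0) / [12.0 × (0.408 × 5.19 − 0.0423) − 1] = 131.6 / 23.90 = 5.506 mg/L.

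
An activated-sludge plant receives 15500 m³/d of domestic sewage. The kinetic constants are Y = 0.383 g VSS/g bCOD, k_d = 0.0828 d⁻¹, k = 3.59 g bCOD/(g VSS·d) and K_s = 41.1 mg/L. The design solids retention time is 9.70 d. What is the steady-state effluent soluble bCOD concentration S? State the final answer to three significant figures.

S ≈ 6.43 mg/L

From the Monod/SRT balance for a CMAS, S = K_s·(1+k_d θ_c)/[θ_c·(Y k − k_d) − 1] = 41.1 × (1 + 0.0828 × 9.70) / [9.70 × (0.383 × 3.59 − 0.0828) − 1] = 74.11 / 11.53 = 6.425 mg/L.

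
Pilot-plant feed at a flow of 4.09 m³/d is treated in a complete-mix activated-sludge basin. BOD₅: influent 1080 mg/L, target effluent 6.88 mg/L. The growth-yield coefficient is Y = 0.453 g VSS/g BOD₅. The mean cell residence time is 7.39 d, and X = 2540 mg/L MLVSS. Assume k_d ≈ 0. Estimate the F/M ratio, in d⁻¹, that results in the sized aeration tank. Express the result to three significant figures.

V·X = Y·Q·ΔS·θ_c gives V = 0.453 × 4.09 × (1080 − 6.88) × 7.39 / 2540 = 5.785 m³.
F/M = Q·S₀ / (V·X) = 4.09 × 1080 / (5.785 × 2540) = 0.3006 g BOD₅·(g VSS·d)⁻¹.

F/M ≈ 0.301 d⁻¹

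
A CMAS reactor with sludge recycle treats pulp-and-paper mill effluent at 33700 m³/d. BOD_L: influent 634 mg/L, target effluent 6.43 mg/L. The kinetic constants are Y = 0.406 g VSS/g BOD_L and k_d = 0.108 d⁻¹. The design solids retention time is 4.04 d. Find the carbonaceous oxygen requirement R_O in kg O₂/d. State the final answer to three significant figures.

Y_obs = Y / (1 + k_d θ_c) = 0.406 / (1 + 0.108 × 4.04) = 0.406 / 1.436 = 0.2827.
ΔS = 634 − 6.43 = 627.6 mg/L, so the substrate removal rate is 33700 × 627.6/1000 = 21149 kg BOD_L/d.
Biomass synthesised: P_X = Y_obs × 21149 = 5978 kg VSS/d.
R_O = Q·ΔS − 1.42 P_X = 21149 − 8489 = 12660 kg O₂/d.

R_O ≈ 12700 kg O₂/d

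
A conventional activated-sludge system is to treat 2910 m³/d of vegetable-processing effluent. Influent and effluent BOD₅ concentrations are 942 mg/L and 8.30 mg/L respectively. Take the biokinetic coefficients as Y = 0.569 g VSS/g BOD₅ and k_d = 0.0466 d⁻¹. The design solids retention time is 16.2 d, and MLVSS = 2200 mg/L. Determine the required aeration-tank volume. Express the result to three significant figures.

V ≈ 6490 m³

From the SRT design equation V = Y Q (S₀−S) θ_c / [X (1 + k_d θ_c)] = 0.569 × 2910 × (942 − 8.30) × 16.2 / [2200 × (1 + 0.0466 × 16.2)] = 2.5×10^7 / 3861 = 6487 m³.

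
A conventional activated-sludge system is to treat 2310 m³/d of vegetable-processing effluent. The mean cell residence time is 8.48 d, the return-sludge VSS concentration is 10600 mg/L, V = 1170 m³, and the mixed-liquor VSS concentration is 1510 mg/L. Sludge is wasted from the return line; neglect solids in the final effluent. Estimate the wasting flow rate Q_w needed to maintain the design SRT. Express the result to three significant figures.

Q_w = (V·X)/(θ_c X_r) = 1170 × 1510 / (8.48 × 10600) = 19.65 m³/d.

Q_w ≈ 19.7 m³/d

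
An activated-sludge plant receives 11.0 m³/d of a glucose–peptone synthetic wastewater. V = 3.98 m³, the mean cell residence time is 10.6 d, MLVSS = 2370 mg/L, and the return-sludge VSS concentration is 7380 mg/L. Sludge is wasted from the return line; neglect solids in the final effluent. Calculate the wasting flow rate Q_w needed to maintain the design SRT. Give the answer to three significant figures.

Q_w ≈ 0.121 m³/d

Q_w = (V·X)/(θ_c X_r) = 3.980 × 2370 / (10.6 × 7380) = 0.1206 m³/d.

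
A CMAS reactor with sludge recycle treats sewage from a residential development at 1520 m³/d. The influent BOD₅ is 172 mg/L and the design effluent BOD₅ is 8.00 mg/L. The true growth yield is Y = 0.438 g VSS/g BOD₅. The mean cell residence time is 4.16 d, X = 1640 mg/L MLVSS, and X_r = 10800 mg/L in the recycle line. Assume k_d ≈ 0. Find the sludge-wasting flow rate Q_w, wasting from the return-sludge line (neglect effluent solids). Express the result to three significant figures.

Biomass mass balance (decay neglected): V·X = Y·Q·(S₀ − S)·θ_c, so V = 0.438 × 1520 × (172 − 8.00) × 4.16 / 1640 = 277.0 m³.
Wasting from the return line (neglecting effluent solids): Q_w = V·X / (θ_c·X_r) = 277.0 × 1640 / (4.16 × 10800) = 10.11 m³/d.

Q_w ≈ 10.1 m³/d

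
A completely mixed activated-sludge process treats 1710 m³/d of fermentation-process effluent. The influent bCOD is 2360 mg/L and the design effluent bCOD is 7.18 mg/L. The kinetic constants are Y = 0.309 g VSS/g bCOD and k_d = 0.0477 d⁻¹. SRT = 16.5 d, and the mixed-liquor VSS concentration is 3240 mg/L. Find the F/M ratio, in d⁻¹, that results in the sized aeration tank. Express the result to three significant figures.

F/M ≈ 0.352 d⁻¹

From the SRT design equation V = Y Q (S₀−S) θ_c / [X (1 + k_d θ_c)] = 0.309 × 1710 × (2360 − 7.18) × 16.5 / [3240 × (1 + 0.0477 × 16.5)] = 2.05×10^7 / 5790 = 3543 m³.
Food-to-microorganism ratio F/M = Q S₀ / (V X) = 1710 × 2360 / (3543 × 3240) = 0.3516 d⁻¹.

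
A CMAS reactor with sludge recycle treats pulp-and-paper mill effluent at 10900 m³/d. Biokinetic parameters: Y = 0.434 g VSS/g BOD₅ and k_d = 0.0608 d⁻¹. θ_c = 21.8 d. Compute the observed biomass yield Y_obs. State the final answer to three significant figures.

Y_obs ≈ 0.187 g VSS/g BOD₅

Observed yield with endogenous decay: Y_obs = Y / (1 + k_d·θ_c) = 0.434 / (1 + 0.0608 × 21.8) = 0.434 / 2.325 = 0.1866 g VSS/g BOD₅.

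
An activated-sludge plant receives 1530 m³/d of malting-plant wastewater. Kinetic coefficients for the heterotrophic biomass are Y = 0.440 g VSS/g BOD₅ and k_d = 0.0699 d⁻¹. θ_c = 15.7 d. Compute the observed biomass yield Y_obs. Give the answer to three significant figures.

Correct the yield for decay: Y_obs = Y/(1 + k_d θ_c) = 0.440 / (1 + 0.0699 × 15.7) = 0.440 / 2.097 = 0.2098.

Y_obs ≈ 0.210 g VSS/g BOD₅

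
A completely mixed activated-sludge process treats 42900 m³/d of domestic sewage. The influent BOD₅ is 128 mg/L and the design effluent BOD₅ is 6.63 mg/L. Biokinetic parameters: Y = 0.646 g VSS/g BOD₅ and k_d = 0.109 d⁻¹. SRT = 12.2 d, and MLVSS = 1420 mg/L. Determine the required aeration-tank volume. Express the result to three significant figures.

V ≈ 12400 m³

Steady-state biomass mass balance: V·X·(1 + k_d·θ_c) = Y·Q·(S₀ − S)·θ_c, so V = 0.646 × 42900 × (128 − 6.63) × 12.2 / [1420 × (1 + 0.109 × 12.2)] = 4.1×10^7 / 3308 = 12404 m³.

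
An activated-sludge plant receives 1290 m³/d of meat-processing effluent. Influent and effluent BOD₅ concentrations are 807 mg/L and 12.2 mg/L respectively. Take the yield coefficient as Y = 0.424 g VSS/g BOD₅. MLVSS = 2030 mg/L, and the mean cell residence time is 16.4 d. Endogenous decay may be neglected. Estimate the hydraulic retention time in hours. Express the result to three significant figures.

τ ≈ 65.3 h

V·X = Y·Q·ΔS·θ_c gives V = 0.424 × 1290 × (807 − 12.2) × 16.4 / 2030 = 3512 m³.
Hydraulic retention time τ = V/Q = 3512 / 1290 = 2.723 d = 65.34 h.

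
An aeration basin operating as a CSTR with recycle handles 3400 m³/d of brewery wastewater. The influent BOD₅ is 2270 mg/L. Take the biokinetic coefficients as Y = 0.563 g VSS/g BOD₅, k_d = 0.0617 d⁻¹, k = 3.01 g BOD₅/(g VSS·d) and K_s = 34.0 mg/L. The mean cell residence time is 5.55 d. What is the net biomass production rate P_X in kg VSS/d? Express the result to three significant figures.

Effluent substrate depends only on kinetics and SRT: S = K_s(1 + k_d θ_c) / [θ_c(Yk − k_d) − 1] = 34.0 × (1 + 0.0617 × 5.55) / [5.55 × (0.563 × 3.01 − 0.0617) − 1] = 45.64 / 8.063 = 5.661 mg/L.
Y_obs = Y / (1 + k_d θ_c) = 0.563 / (1 + 0.0617 × 5.55) = 0.563 / 1.342 = 0.4194.
Mass of BOD₅ removed per day: Q(S₀ − S) = 3400 × 2264 g/m³ = 7699 kg/d.
Biomass produced: P_X = Y_obs·Q·ΔS = 0.4194 × 7699 ≈ 3229 kg VSS/d.

P_X ≈ 3230 kg VSS/d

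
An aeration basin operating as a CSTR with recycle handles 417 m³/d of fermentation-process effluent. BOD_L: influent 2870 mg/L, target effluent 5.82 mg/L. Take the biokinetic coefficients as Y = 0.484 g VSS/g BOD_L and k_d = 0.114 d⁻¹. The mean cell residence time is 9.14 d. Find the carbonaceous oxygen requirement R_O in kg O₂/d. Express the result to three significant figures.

R_O ≈ 792 kg O₂/d

Observed yield with endogenous decay: Y_obs = Y / (1 + k_d·θ_c) = 0.484 / (1 + 0.114 × 9.14) = 0.484 / 2.042 = 0.2370 g VSS/g BOD_L.
Mass of BOD_L removed per day: Q(S₀ − S) = 417 × 2864 g/m³ = 1194 kg/d.
Net sludge production P_X = 0.2370 × 1194 = 283.1 kg VSS/d.
R_O = Q·(S₀ − S) − 1.42·P_X = 1194 − 1.42 × 283.1 = 792.4 kg O₂/d.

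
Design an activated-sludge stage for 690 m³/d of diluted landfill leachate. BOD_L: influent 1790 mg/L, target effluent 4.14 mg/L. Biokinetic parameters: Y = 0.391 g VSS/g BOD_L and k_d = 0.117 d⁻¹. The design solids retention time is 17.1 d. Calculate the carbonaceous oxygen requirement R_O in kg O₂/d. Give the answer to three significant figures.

R_O ≈ 1000 kg O₂/d

Correct the yield for decay: Y_obs = Y/(1 + k_d θ_c) = 0.391 / (1 + 0.117 × 17.1) = 0.391 / 3.001 = 0.1303.
ΔS = 1790 − 4.14 = 1786 mg/L, so the substrate removal rate is 690 × 1786/1000 = 1232 kg BOD_L/d.
Biomass synthesised: P_X = Y_obs × 1232 = 160.6 kg VSS/d.
Carbonaceous O₂ demand = substrate oxidised − cell-mass equivalent = 1232 − 1.42 × 160.6 = 1004 kg O₂/d.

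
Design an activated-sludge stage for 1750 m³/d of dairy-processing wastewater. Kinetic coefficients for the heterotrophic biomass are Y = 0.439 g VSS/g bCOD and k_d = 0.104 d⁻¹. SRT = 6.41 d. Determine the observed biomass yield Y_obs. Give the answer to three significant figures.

The observed yield is Y_obs = Y/(1 + k_d·θ_c) = 0.439 / (1 + 0.104 × 6.41) = 0.439 / 1.667 = 0.2634 g VSS per g bCOD removed.

Y_obs ≈ 0.263 g VSS/g bCOD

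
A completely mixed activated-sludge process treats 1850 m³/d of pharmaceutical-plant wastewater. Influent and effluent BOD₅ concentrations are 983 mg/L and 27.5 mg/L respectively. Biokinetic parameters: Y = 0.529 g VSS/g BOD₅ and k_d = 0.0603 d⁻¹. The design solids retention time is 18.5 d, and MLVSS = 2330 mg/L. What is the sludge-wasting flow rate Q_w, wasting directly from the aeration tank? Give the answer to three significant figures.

Q_w ≈ 190 m³/d

Steady-state biomass mass balance: V·X·(1 + k_d·θ_c) = Y·Q·(S₀ − S)·θ_c, so V = 0.529 × 1850 × (983 − 27.5) × 18.5 / [2330 × (1 + 0.0603 × 18.5)] = 1.73×10^7 / 4929 = 3510 m³.
With mixed-liquor wasting, θ_c = V/Q_w, so Q_w = V/θ_c = 3510/18.5 = 189.7 m³/d.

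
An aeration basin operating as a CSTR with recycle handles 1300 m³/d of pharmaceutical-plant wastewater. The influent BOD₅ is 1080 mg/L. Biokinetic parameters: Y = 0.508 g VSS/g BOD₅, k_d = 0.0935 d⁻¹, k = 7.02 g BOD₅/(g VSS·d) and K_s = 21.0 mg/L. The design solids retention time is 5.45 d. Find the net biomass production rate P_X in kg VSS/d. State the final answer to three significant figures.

P_X ≈ 472 kg VSS/d

Effluent substrate depends only on kinetics and SRT: S = K_s(1 + k_d θ_c) / [θ_c(Yk − k_d) − 1] = 21.0 × (1 + 0.0935 × 5.45) / [5.45 × (0.508 × 7.02 − 0.0935) − 1] = 31.70 / 17.93 = 1.768 mg/L.
Correct the yield for decay: Y_obs = Y/(1 + k_d θ_c) = 0.508 / (1 + 0.0935 × 5.45) = 0.508 / 1.510 = 0.3365.
ΔS = 1080 − 1.77 = 1078 mg/L, so the substrate removal rate is 1300 × 1078/1000 = 1402 kg BOD₅/d.
Net biomass production P_X = Y_obs × Q·(S₀ − S) = 0.3365 × 1402 = 471.7 kg VSS/d.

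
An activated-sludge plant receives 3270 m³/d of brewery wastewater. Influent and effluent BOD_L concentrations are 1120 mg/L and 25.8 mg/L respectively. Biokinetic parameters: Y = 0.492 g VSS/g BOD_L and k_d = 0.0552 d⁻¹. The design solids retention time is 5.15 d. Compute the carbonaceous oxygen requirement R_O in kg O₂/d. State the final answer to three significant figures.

Correct the yield for decay: Y_obs = Y/(1 + k_d θ_c) = 0.492 / (1 + 0.0552 × 5.15) = 0.492 / 1.284 = 0.3831.
Substrate removed = Q·(S₀ − S) = 3270 m³/d × (1120 − 25.8) g/m³ = 3.58×10^6 g/d = 3578 kg/d.
Biomass synthesised: P_X = Y_obs × 3578 = 1371 kg VSS/d.
Carbonaceous O₂ demand = substrate oxidised − cell-mass equivalent = 3578 − 1.42 × 1371 = 1632 kg O₂/d.

R_O ≈ 1630 kg O₂/d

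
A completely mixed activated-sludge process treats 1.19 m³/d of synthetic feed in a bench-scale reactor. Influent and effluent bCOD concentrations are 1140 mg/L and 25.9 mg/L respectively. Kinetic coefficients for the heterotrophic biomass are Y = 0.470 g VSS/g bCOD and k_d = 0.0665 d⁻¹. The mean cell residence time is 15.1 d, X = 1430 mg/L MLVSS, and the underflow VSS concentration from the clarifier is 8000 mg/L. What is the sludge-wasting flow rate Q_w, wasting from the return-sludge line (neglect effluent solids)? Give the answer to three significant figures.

Steady-state biomass mass balance: V·X·(1 + k_d·θ_c) = Y·Q·(S₀ − S)·θ_c, so V = 0.470 × 1.19 × (1140 − 25.9) × 15.1 / [1430 × (1 + 0.0665 × 15.1)] = 9.41×10^3 / 2866 = 3.283 m³.
Q_w = (V·X)/(θ_c X_r) = 3.283 × 1430 / (15.1 × 8000) = 0.03886 m³/d.

Q_w ≈ 0.0389 m³/d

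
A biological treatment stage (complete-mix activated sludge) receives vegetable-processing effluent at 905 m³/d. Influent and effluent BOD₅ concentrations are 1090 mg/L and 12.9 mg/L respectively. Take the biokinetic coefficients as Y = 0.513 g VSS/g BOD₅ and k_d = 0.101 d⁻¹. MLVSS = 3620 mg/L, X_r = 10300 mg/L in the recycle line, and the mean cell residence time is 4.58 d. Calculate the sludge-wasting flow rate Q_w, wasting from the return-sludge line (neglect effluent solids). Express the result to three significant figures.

Q_w ≈ 33.2 m³/d

Steady-state biomass mass balance: V·X·(1 + k_d·θ_c) = Y·Q·(S₀ − S)·θ_c, so V = 0.513 × 905 × (1090 − 12.9) × 4.58 / [3620 × (1 + 0.101 × 4.58)] = 2.29×10^6 / 5295 = 432.6 m³.
Wasting from the return line (neglecting effluent solids): Q_w = V·X / (θ_c·X_r) = 432.6 × 3620 / (4.58 × 10300) = 33.19 m³/d.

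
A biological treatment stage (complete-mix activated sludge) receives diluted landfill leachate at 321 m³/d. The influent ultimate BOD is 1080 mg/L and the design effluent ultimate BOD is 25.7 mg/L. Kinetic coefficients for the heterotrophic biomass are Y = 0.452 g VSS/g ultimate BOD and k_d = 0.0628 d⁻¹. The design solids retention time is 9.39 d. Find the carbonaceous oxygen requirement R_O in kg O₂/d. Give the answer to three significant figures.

The observed yield is Y_obs = Y/(1 + k_d·θ_c) = 0.452 / (1 + 0.0628 × 9.39) = 0.452 / 1.590 = 0.2843 g VSS per g ultimate BOD removed.
Q·(S₀ − S) = 321 × (1080 − 25.7) × 10⁻³ = 338.4 kg/d removed.
Biomass synthesised: P_X = Y_obs × 338.4 = 96.23 kg VSS/d.
Carbonaceous O₂ demand = substrate oxidised − cell-mass equivalent = 338.4 − 1.42 × 96.23 = 201.8 kg O₂/d.

R_O ≈ 202 kg O₂/d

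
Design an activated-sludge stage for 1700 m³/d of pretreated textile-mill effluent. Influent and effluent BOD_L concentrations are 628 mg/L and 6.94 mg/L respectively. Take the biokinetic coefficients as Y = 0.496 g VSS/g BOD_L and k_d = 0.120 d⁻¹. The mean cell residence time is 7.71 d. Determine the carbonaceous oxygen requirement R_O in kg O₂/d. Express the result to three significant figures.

R_O ≈ 670 kg O₂/d

Y_obs = Y / (1 + k_d θ_c) = 0.496 / (1 + 0.120 × 7.71) = 0.496 / 1.925 = 0.2576.
Q·(S₀ − S) = 1700 × (628 − 6.94) × 10⁻³ = 1056 kg/d removed.
Net sludge production P_X = 0.2576 × 1056 = 272.0 kg VSS/d.
R_O = Q·(S₀ − S) − 1.42·P_X = 1056 − 1.42 × 272.0 = 669.5 kg O₂/d.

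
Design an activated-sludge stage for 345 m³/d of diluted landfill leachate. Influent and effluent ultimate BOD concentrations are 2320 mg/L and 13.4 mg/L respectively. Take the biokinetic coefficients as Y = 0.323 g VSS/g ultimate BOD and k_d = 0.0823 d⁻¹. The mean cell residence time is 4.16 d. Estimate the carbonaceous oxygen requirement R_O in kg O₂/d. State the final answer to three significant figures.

R_O ≈ 524 kg O₂/d

Y_obs = Y / (1 + k_d θ_c) = 0.323 / (1 + 0.0823 × 4.16) = 0.323 / 1.342 = 0.2406.
ΔS = 2320 − 13.4 = 2307 mg/L, so the substrate removal rate is 345 × 2307/1000 = 795.8 kg ultimate BOD/d.
Biomass synthesised: P_X = Y_obs × 795.8 = 191.5 kg VSS/d.
Carbonaceous O₂ demand = substrate oxidised − cell-mass equivalent = 795.8 − 1.42 × 191.5 = 523.9 kg O₂/d.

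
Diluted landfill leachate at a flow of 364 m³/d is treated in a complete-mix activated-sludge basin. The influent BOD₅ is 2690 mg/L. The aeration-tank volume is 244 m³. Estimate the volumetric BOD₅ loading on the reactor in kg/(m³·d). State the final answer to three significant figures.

L_v ≈ 4.01 kg BOD₅/(m³·d)

Volumetric loading L_v = Q·S₀ / V = 364 × 2690 g/m³ / 244.0 m³ = 4013 g/(m³·d) = 4.013 kg BOD₅/(m³·d).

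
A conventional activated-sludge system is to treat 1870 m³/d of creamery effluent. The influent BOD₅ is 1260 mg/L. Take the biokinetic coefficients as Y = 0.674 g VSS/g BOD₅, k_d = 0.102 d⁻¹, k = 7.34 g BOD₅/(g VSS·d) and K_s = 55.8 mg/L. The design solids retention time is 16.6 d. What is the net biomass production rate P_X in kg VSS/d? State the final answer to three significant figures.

P_X ≈ 589 kg VSS/d

From the Monod/SRT balance for a CMAS, S = K_s·(1+k_d θ_c)/[θ_c·(Y k − k_d) − 1] = 55.8 × (1 + 0.102 × 16.6) / [16.6 × (0.674 × 7.34 − 0.102) − 1] = 150.3 / 79.43 = 1.892 mg/L.
Correct the yield for decay: Y_obs = Y/(1 + k_d θ_c) = 0.674 / (1 + 0.102 × 16.6) = 0.674 / 2.693 = 0.2503.
Q·(S₀ − S) = 1870 × (1260 − 1.89) × 10⁻³ = 2353 kg/d removed.
So the net sludge growth is P_X = 0.2503 × 2353 = 588.8 kg VSS/d.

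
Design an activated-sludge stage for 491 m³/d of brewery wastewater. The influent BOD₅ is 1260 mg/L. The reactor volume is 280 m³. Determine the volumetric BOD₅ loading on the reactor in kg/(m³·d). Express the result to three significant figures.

L_v = Q S₀ / V = 491 × 1260 × 10⁻³ / 280.0 = 2.209 kg/(m³·d).

L_v ≈ 2.21 kg BOD₅/(m³·d)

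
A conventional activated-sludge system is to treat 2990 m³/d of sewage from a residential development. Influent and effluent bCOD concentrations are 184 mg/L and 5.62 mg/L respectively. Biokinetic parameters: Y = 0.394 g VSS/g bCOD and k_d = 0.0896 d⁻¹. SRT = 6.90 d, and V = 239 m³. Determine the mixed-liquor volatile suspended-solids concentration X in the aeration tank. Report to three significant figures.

X ≈ 3750 mg/L

From V·X·(1 + k_d·θ_c) = Y·Q·(S₀ − S)·θ_c: X = 0.394 × 2990 × (184 − 5.62) × 6.90 / [239 × (1 + 0.0896 × 6.90)] = 3749 mg/L.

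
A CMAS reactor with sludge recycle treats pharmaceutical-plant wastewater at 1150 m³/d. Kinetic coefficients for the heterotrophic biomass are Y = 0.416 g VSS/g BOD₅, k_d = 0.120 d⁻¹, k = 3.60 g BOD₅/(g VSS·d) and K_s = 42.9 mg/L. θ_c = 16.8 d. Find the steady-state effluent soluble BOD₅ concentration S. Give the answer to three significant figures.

S ≈ 5.84 mg/L

From the Monod/SRT balance for a CMAS, S = K_s·(1+k_d θ_c)/[θ_c·(Y k − k_d) − 1] = 42.9 × (1 + 0.120 × 16.8) / [16.8 × (0.416 × 3.60 − 0.120) − 1] = 129.4 / 22.14 = 5.843 mg/L.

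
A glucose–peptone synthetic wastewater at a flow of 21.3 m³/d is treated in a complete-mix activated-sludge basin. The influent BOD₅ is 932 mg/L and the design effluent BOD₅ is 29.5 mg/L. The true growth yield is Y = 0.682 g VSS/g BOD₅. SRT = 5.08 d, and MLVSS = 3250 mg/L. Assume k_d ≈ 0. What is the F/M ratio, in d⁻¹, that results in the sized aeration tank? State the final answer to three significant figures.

V·X = Y·Q·ΔS·θ_c gives V = 0.682 × 21.3 × (932 − 29.5) × 5.08 / 3250 = 20.49 m³.
F/M = applied load / biomass = Q·S₀/(V·X) = 21.3 × 932 / (20.49 × 3250) = 0.2981 d⁻¹.

F/M ≈ 0.298 d⁻¹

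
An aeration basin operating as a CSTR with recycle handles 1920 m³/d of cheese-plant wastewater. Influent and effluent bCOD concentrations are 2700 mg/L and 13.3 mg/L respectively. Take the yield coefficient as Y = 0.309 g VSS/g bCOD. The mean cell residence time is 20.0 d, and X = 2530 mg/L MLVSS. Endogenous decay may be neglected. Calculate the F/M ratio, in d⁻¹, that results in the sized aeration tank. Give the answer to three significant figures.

F/M ≈ 0.163 d⁻¹

V·X = Y·Q·ΔS·θ_c gives V = 0.309 × 1920 × (2700 − 13.3) × 20.0 / 2530 = 12601 m³.
F/M = applied load / biomass = Q·S₀/(V·X) = 1920 × 2700 / (12601 × 2530) = 0.1626 d⁻¹.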